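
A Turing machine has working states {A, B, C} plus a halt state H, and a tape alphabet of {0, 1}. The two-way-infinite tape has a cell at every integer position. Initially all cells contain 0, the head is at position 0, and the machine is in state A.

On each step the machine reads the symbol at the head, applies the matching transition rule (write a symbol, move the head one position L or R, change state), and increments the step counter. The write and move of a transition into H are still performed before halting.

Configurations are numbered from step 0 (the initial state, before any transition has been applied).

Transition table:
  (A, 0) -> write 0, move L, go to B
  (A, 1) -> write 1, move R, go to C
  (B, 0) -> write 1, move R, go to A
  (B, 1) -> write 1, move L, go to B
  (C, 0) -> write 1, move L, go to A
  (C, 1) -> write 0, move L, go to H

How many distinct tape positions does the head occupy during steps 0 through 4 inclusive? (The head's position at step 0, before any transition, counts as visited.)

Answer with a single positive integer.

Answer: 3

Derivation:
Step 1: in state A at pos 0, read 0 -> (A,0)->write 0,move L,goto B. Now: state=B, head=-1, tape[-2..1]=0000 (head:  ^)
Step 2: in state B at pos -1, read 0 -> (B,0)->write 1,move R,goto A. Now: state=A, head=0, tape[-2..1]=0100 (head:   ^)
Step 3: in state A at pos 0, read 0 -> (A,0)->write 0,move L,goto B. Now: state=B, head=-1, tape[-2..1]=0100 (head:  ^)
Step 4: in state B at pos -1, read 1 -> (B,1)->write 1,move L,goto B. Now: state=B, head=-2, tape[-3..1]=00100 (head:  ^)
Head positions at steps 0..4: starting at 0, distinct positions visited = {-2, -1, 0} -> 3 position(s)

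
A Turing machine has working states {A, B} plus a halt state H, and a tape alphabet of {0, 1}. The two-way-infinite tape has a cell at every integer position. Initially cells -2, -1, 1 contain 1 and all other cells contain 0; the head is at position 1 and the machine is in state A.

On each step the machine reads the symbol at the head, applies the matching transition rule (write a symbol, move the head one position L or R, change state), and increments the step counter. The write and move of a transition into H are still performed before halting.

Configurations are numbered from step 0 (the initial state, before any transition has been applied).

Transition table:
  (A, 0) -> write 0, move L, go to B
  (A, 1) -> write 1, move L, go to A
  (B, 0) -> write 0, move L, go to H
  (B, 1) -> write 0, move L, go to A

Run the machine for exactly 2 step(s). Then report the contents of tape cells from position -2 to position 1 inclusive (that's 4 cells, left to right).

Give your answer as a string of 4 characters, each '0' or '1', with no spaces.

Answer: 1101

Derivation:
Step 1: in state A at pos 1, read 1 -> (A,1)->write 1,move L,goto A. Now: state=A, head=0, tape[-3..2]=011010 (head:    ^)
Step 2: in state A at pos 0, read 0 -> (A,0)->write 0,move L,goto B. Now: state=B, head=-1, tape[-3..2]=011010 (head:   ^)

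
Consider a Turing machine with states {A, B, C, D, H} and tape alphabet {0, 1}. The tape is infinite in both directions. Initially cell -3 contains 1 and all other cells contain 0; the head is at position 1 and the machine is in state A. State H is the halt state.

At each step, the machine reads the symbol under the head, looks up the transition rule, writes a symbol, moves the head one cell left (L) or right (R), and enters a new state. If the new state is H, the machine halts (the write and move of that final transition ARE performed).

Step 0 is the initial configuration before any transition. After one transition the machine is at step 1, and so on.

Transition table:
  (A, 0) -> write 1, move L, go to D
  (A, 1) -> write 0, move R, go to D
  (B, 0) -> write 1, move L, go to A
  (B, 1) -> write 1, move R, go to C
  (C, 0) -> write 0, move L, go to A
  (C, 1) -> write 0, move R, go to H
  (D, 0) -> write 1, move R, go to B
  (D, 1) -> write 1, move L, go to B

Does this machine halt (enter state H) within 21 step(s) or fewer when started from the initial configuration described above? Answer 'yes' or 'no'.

Answer: yes

Derivation:
Step 1: in state A at pos 1, read 0 -> (A,0)->write 1,move L,goto D. Now: state=D, head=0, tape[-4..2]=0100010 (head:     ^)
Step 2: in state D at pos 0, read 0 -> (D,0)->write 1,move R,goto B. Now: state=B, head=1, tape[-4..2]=0100110 (head:      ^)
Step 3: in state B at pos 1, read 1 -> (B,1)->write 1,move R,goto C. Now: state=C, head=2, tape[-4..3]=01001100 (head:       ^)
Step 4: in state C at pos 2, read 0 -> (C,0)->write 0,move L,goto A. Now: state=A, head=1, tape[-4..3]=01001100 (head:      ^)
Step 5: in state A at pos 1, read 1 -> (A,1)->write 0,move R,goto D. Now: state=D, head=2, tape[-4..3]=01001000 (head:       ^)
Step 6: in state D at pos 2, read 0 -> (D,0)->write 1,move R,goto B. Now: state=B, head=3, tape[-4..4]=010010100 (head:        ^)
Step 7: in state B at pos 3, read 0 -> (B,0)->write 1,move L,goto A. Now: state=A, head=2, tape[-4..4]=010010110 (head:       ^)
Step 8: in state A at pos 2, read 1 -> (A,1)->write 0,move R,goto D. Now: state=D, head=3, tape[-4..4]=010010010 (head:        ^)
Step 9: in state D at pos 3, read 1 -> (D,1)->write 1,move L,goto B. Now: state=B, head=2, tape[-4..4]=010010010 (head:       ^)
Step 10: in state B at pos 2, read 0 -> (B,0)->write 1,move L,goto A. Now: state=A, head=1, tape[-4..4]=010010110 (head:      ^)
Step 11: in state A at pos 1, read 0 -> (A,0)->write 1,move L,goto D. Now: state=D, head=0, tape[-4..4]=010011110 (head:     ^)
Step 12: in state D at pos 0, read 1 -> (D,1)->write 1,move L,goto B. Now: state=B, head=-1, tape[-4..4]=010011110 (head:    ^)
Step 13: in state B at pos -1, read 0 -> (B,0)->write 1,move L,goto A. Now: state=A, head=-2, tape[-4..4]=010111110 (head:   ^)
Step 14: in state A at pos -2, read 0 -> (A,0)->write 1,move L,goto D. Now: state=D, head=-3, tape[-4..4]=011111110 (head:  ^)
Step 15: in state D at pos -3, read 1 -> (D,1)->write 1,move L,goto B. Now: state=B, head=-4, tape[-5..4]=0011111110 (head:  ^)
Step 16: in state B at pos -4, read 0 -> (B,0)->write 1,move L,goto A. Now: state=A, head=-5, tape[-6..4]=00111111110 (head:  ^)
Step 17: in state A at pos -5, read 0 -> (A,0)->write 1,move L,goto D. Now: state=D, head=-6, tape[-7..4]=001111111110 (head:  ^)
Step 18: in state D at pos -6, read 0 -> (D,0)->write 1,move R,goto B. Now: state=B, head=-5, tape[-7..4]=011111111110 (head:   ^)
Step 19: in state B at pos -5, read 1 -> (B,1)->write 1,move R,goto C. Now: state=C, head=-4, tape[-7..4]=011111111110 (head:    ^)
Step 20: in state C at pos -4, read 1 -> (C,1)->write 0,move R,goto H. Now: state=H, head=-3, tape[-7..4]=011011111110 (head:     ^)
State H reached at step 20; 20 <= 21 -> yes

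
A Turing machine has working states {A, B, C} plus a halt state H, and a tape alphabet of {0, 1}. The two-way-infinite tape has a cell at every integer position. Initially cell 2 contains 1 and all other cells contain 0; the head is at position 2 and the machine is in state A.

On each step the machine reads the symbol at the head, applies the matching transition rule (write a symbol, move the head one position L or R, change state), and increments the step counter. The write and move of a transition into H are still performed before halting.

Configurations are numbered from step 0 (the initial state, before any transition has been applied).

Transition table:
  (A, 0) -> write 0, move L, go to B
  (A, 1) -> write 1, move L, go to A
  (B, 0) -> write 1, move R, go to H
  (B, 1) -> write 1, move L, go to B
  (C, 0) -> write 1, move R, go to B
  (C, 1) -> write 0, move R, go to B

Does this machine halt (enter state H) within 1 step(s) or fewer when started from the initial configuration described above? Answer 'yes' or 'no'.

Answer: no

Derivation:
Step 1: in state A at pos 2, read 1 -> (A,1)->write 1,move L,goto A. Now: state=A, head=1, tape[0..3]=0010 (head:  ^)
After 1 step(s): state = A (not H) -> not halted within 1 -> no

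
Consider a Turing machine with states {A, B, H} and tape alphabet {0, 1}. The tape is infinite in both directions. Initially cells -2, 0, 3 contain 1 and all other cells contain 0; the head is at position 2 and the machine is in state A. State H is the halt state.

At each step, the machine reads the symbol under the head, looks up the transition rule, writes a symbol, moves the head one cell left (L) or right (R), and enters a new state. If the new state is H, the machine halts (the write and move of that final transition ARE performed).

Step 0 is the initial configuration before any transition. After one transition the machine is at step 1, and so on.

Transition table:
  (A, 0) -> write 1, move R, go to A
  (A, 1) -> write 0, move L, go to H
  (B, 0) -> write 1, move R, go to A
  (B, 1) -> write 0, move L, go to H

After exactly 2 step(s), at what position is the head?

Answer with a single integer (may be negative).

Step 1: in state A at pos 2, read 0 -> (A,0)->write 1,move R,goto A. Now: state=A, head=3, tape[-3..4]=01010110 (head:       ^)
Step 2: in state A at pos 3, read 1 -> (A,1)->write 0,move L,goto H. Now: state=H, head=2, tape[-3..4]=01010100 (head:      ^)

Answer: 2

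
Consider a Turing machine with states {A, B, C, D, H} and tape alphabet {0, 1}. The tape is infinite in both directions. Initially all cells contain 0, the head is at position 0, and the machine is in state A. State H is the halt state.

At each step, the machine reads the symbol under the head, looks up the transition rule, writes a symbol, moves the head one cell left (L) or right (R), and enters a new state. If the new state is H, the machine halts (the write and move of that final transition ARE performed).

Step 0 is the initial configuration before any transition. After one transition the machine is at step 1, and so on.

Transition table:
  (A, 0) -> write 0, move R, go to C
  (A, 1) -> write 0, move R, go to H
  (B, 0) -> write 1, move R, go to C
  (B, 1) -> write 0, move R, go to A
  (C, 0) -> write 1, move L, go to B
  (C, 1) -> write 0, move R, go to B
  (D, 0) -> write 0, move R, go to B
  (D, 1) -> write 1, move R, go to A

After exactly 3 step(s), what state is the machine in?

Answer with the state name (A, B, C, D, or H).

Step 1: in state A at pos 0, read 0 -> (A,0)->write 0,move R,goto C. Now: state=C, head=1, tape[-1..2]=0000 (head:   ^)
Step 2: in state C at pos 1, read 0 -> (C,0)->write 1,move L,goto B. Now: state=B, head=0, tape[-1..2]=0010 (head:  ^)
Step 3: in state B at pos 0, read 0 -> (B,0)->write 1,move R,goto C. Now: state=C, head=1, tape[-1..2]=0110 (head:   ^)

Answer: C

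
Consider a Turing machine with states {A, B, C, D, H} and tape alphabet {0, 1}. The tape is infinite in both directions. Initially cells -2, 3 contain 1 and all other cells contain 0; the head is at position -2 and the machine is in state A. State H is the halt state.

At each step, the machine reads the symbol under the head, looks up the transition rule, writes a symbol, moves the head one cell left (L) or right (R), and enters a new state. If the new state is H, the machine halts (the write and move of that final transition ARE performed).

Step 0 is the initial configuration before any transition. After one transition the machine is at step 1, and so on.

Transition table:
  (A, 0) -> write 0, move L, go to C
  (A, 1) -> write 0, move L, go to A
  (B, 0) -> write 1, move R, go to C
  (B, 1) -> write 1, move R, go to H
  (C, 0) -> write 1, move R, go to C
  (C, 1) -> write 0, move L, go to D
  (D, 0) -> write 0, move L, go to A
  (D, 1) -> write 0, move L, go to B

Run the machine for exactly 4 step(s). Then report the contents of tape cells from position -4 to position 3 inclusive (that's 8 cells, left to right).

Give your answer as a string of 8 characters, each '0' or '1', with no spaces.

Answer: 11000001

Derivation:
Step 1: in state A at pos -2, read 1 -> (A,1)->write 0,move L,goto A. Now: state=A, head=-3, tape[-4..4]=000000010 (head:  ^)
Step 2: in state A at pos -3, read 0 -> (A,0)->write 0,move L,goto C. Now: state=C, head=-4, tape[-5..4]=0000000010 (head:  ^)
Step 3: in state C at pos -4, read 0 -> (C,0)->write 1,move R,goto C. Now: state=C, head=-3, tape[-5..4]=0100000010 (head:   ^)
Step 4: in state C at pos -3, read 0 -> (C,0)->write 1,move R,goto C. Now: state=C, head=-2, tape[-5..4]=0110000010 (head:    ^)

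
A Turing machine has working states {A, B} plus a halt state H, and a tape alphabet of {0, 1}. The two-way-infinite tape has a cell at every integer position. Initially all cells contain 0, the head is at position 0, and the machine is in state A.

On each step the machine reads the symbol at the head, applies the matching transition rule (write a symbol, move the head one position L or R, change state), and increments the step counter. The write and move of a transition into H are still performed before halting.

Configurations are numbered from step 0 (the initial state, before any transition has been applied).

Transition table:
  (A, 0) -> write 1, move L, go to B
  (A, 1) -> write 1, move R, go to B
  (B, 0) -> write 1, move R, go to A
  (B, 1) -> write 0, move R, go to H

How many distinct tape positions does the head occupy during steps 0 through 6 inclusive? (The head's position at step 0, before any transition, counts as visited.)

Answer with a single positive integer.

Step 1: in state A at pos 0, read 0 -> (A,0)->write 1,move L,goto B. Now: state=B, head=-1, tape[-2..1]=0010 (head:  ^)
Step 2: in state B at pos -1, read 0 -> (B,0)->write 1,move R,goto A. Now: state=A, head=0, tape[-2..1]=0110 (head:   ^)
Step 3: in state A at pos 0, read 1 -> (A,1)->write 1,move R,goto B. Now: state=B, head=1, tape[-2..2]=01100 (head:    ^)
Step 4: in state B at pos 1, read 0 -> (B,0)->write 1,move R,goto A. Now: state=A, head=2, tape[-2..3]=011100 (head:     ^)
Step 5: in state A at pos 2, read 0 -> (A,0)->write 1,move L,goto B. Now: state=B, head=1, tape[-2..3]=011110 (head:    ^)
Step 6: in state B at pos 1, read 1 -> (B,1)->write 0,move R,goto H. Now: state=H, head=2, tape[-2..3]=011010 (head:     ^)
Head positions at steps 0..6: starting at 0, distinct positions visited = {-1, 0, 1, 2} -> 4 position(s)

Answer: 4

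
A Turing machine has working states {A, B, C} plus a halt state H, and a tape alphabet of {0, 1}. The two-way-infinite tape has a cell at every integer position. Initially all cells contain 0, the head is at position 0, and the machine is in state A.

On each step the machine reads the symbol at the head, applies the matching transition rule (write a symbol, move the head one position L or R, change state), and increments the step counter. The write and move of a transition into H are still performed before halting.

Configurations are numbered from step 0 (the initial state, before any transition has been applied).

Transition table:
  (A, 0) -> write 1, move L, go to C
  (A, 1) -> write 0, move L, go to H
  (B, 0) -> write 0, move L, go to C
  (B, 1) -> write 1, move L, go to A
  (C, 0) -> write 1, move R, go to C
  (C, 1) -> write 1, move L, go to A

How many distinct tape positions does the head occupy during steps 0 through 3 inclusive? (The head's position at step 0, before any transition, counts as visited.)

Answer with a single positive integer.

Answer: 2

Derivation:
Step 1: in state A at pos 0, read 0 -> (A,0)->write 1,move L,goto C. Now: state=C, head=-1, tape[-2..1]=0010 (head:  ^)
Step 2: in state C at pos -1, read 0 -> (C,0)->write 1,move R,goto C. Now: state=C, head=0, tape[-2..1]=0110 (head:   ^)
Step 3: in state C at pos 0, read 1 -> (C,1)->write 1,move L,goto A. Now: state=A, head=-1, tape[-2..1]=0110 (head:  ^)
Head positions at steps 0..3: starting at 0, distinct positions visited = {-1, 0} -> 2 position(s)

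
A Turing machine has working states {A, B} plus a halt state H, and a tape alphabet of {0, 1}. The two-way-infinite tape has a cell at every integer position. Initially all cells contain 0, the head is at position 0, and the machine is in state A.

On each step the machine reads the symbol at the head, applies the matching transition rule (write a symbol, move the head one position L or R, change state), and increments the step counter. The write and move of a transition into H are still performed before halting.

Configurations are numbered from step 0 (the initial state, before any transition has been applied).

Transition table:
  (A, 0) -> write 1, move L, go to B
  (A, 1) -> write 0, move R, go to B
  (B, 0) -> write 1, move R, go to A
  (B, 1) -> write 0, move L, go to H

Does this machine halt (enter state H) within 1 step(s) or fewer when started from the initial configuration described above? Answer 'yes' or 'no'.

Step 1: in state A at pos 0, read 0 -> (A,0)->write 1,move L,goto B. Now: state=B, head=-1, tape[-2..1]=0010 (head:  ^)
After 1 step(s): state = B (not H) -> not halted within 1 -> no

Answer: no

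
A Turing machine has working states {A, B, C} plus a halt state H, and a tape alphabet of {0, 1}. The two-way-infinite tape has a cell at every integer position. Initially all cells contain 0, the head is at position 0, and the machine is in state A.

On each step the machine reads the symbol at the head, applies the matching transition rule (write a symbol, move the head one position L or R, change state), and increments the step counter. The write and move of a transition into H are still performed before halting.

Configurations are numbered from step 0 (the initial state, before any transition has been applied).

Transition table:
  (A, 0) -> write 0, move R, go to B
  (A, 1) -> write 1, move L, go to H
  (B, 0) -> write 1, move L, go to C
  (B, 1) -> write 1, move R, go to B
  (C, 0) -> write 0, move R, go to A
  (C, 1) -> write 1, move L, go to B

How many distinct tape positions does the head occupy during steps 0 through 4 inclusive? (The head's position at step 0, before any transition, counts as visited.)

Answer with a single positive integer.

Step 1: in state A at pos 0, read 0 -> (A,0)->write 0,move R,goto B. Now: state=B, head=1, tape[-1..2]=0000 (head:   ^)
Step 2: in state B at pos 1, read 0 -> (B,0)->write 1,move L,goto C. Now: state=C, head=0, tape[-1..2]=0010 (head:  ^)
Step 3: in state C at pos 0, read 0 -> (C,0)->write 0,move R,goto A. Now: state=A, head=1, tape[-1..2]=0010 (head:   ^)
Step 4: in state A at pos 1, read 1 -> (A,1)->write 1,move L,goto H. Now: state=H, head=0, tape[-1..2]=0010 (head:  ^)
Head positions at steps 0..4: starting at 0, distinct positions visited = {0, 1} -> 2 position(s)

Answer: 2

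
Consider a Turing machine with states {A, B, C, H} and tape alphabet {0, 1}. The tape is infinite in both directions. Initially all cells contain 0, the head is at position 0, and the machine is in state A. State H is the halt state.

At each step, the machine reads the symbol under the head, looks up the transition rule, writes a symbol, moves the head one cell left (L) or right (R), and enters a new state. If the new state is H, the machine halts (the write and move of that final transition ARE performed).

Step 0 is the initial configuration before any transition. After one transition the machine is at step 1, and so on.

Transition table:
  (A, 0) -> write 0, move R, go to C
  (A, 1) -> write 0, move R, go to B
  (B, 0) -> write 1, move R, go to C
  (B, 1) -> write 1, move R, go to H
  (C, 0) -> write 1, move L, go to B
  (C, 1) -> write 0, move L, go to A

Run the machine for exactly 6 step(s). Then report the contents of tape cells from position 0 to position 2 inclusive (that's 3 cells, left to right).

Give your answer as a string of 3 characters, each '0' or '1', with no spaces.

Answer: 010

Derivation:
Step 1: in state A at pos 0, read 0 -> (A,0)->write 0,move R,goto C. Now: state=C, head=1, tape[-1..2]=0000 (head:   ^)
Step 2: in state C at pos 1, read 0 -> (C,0)->write 1,move L,goto B. Now: state=B, head=0, tape[-1..2]=0010 (head:  ^)
Step 3: in state B at pos 0, read 0 -> (B,0)->write 1,move R,goto C. Now: state=C, head=1, tape[-1..2]=0110 (head:   ^)
Step 4: in state C at pos 1, read 1 -> (C,1)->write 0,move L,goto A. Now: state=A, head=0, tape[-1..2]=0100 (head:  ^)
Step 5: in state A at pos 0, read 1 -> (A,1)->write 0,move R,goto B. Now: state=B, head=1, tape[-1..2]=0000 (head:   ^)
Step 6: in state B at pos 1, read 0 -> (B,0)->write 1,move R,goto C. Now: state=C, head=2, tape[-1..3]=00100 (head:    ^)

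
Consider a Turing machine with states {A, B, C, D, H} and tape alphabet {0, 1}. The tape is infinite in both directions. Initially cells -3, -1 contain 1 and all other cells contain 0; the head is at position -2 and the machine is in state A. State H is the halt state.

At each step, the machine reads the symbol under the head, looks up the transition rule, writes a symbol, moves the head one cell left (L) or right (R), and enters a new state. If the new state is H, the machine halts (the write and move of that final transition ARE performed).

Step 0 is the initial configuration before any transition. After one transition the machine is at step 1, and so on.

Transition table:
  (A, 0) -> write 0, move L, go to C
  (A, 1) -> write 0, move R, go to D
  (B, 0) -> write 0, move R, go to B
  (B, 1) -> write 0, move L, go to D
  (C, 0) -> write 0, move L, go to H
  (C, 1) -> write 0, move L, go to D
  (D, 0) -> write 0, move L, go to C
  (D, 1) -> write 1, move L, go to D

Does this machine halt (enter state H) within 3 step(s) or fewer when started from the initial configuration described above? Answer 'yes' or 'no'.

Step 1: in state A at pos -2, read 0 -> (A,0)->write 0,move L,goto C. Now: state=C, head=-3, tape[-4..0]=01010 (head:  ^)
Step 2: in state C at pos -3, read 1 -> (C,1)->write 0,move L,goto D. Now: state=D, head=-4, tape[-5..0]=000010 (head:  ^)
Step 3: in state D at pos -4, read 0 -> (D,0)->write 0,move L,goto C. Now: state=C, head=-5, tape[-6..0]=0000010 (head:  ^)
After 3 step(s): state = C (not H) -> not halted within 3 -> no

Answer: no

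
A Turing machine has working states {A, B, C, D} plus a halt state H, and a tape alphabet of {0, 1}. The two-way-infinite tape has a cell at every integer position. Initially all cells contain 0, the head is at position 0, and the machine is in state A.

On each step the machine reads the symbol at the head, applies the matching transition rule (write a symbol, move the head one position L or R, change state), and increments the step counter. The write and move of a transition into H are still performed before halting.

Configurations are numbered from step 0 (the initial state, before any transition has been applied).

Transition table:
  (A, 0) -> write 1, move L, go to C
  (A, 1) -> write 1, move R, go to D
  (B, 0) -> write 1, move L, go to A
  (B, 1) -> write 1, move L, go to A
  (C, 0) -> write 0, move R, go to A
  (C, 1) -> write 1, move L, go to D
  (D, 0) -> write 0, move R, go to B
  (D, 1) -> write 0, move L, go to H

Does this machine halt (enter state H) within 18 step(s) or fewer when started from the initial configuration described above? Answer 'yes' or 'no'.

Answer: yes

Derivation:
Step 1: in state A at pos 0, read 0 -> (A,0)->write 1,move L,goto C. Now: state=C, head=-1, tape[-2..1]=0010 (head:  ^)
Step 2: in state C at pos -1, read 0 -> (C,0)->write 0,move R,goto A. Now: state=A, head=0, tape[-2..1]=0010 (head:   ^)
Step 3: in state A at pos 0, read 1 -> (A,1)->write 1,move R,goto D. Now: state=D, head=1, tape[-2..2]=00100 (head:    ^)
Step 4: in state D at pos 1, read 0 -> (D,0)->write 0,move R,goto B. Now: state=B, head=2, tape[-2..3]=001000 (head:     ^)
Step 5: in state B at pos 2, read 0 -> (B,0)->write 1,move L,goto A. Now: state=A, head=1, tape[-2..3]=001010 (head:    ^)
Step 6: in state A at pos 1, read 0 -> (A,0)->write 1,move L,goto C. Now: state=C, head=0, tape[-2..3]=001110 (head:   ^)
Step 7: in state C at pos 0, read 1 -> (C,1)->write 1,move L,goto D. Now: state=D, head=-1, tape[-2..3]=001110 (head:  ^)
Step 8: in state D at pos -1, read 0 -> (D,0)->write 0,move R,goto B. Now: state=B, head=0, tape[-2..3]=001110 (head:   ^)
Step 9: in state B at pos 0, read 1 -> (B,1)->write 1,move L,goto A. Now: state=A, head=-1, tape[-2..3]=001110 (head:  ^)
Step 10: in state A at pos -1, read 0 -> (A,0)->write 1,move L,goto C. Now: state=C, head=-2, tape[-3..3]=0011110 (head:  ^)
Step 11: in state C at pos -2, read 0 -> (C,0)->write 0,move R,goto A. Now: state=A, head=-1, tape[-3..3]=0011110 (head:   ^)
Step 12: in state A at pos -1, read 1 -> (A,1)->write 1,move R,goto D. Now: state=D, head=0, tape[-3..3]=0011110 (head:    ^)
Step 13: in state D at pos 0, read 1 -> (D,1)->write 0,move L,goto H. Now: state=H, head=-1, tape[-3..3]=0010110 (head:   ^)
State H reached at step 13; 13 <= 18 -> yes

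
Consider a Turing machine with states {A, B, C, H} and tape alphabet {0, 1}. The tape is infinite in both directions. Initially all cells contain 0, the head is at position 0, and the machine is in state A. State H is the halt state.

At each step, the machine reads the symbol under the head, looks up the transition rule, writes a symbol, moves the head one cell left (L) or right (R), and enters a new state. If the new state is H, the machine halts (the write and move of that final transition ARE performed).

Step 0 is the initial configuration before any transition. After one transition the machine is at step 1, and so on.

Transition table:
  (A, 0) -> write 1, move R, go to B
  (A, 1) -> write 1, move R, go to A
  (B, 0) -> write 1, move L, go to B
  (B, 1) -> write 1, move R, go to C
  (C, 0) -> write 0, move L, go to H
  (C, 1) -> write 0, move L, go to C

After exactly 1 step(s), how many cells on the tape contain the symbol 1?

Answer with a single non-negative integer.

Step 1: in state A at pos 0, read 0 -> (A,0)->write 1,move R,goto B. Now: state=B, head=1, tape[-1..2]=0100 (head:   ^)
Cells containing 1 after step 1: {0} -> 1 cell(s)

Answer: 1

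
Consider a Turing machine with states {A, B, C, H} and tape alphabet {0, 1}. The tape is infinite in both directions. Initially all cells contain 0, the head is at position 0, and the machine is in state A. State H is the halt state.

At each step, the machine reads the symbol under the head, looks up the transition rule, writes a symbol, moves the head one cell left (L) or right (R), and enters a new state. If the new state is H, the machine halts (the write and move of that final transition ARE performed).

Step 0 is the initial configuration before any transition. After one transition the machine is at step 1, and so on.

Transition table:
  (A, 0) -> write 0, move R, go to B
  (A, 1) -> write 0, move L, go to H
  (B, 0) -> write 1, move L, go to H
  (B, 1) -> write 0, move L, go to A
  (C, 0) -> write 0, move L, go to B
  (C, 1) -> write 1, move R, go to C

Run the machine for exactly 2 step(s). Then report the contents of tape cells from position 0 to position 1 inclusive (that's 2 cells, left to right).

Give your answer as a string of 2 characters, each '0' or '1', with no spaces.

Answer: 01

Derivation:
Step 1: in state A at pos 0, read 0 -> (A,0)->write 0,move R,goto B. Now: state=B, head=1, tape[-1..2]=0000 (head:   ^)
Step 2: in state B at pos 1, read 0 -> (B,0)->write 1,move L,goto H. Now: state=H, head=0, tape[-1..2]=0010 (head:  ^)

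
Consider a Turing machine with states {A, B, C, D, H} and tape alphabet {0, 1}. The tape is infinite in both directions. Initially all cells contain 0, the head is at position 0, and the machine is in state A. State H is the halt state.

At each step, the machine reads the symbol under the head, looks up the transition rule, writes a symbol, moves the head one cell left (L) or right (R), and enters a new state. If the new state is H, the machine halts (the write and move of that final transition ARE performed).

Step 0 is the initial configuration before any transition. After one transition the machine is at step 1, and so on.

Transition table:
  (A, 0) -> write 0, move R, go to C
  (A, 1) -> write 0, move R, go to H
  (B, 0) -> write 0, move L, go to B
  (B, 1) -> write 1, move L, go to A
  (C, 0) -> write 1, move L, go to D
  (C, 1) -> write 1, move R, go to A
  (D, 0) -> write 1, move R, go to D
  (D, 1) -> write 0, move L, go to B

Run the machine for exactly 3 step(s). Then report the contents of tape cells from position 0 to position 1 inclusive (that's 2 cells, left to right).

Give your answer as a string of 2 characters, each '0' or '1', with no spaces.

Step 1: in state A at pos 0, read 0 -> (A,0)->write 0,move R,goto C. Now: state=C, head=1, tape[-1..2]=0000 (head:   ^)
Step 2: in state C at pos 1, read 0 -> (C,0)->write 1,move L,goto D. Now: state=D, head=0, tape[-1..2]=0010 (head:  ^)
Step 3: in state D at pos 0, read 0 -> (D,0)->write 1,move R,goto D. Now: state=D, head=1, tape[-1..2]=0110 (head:   ^)

Answer: 11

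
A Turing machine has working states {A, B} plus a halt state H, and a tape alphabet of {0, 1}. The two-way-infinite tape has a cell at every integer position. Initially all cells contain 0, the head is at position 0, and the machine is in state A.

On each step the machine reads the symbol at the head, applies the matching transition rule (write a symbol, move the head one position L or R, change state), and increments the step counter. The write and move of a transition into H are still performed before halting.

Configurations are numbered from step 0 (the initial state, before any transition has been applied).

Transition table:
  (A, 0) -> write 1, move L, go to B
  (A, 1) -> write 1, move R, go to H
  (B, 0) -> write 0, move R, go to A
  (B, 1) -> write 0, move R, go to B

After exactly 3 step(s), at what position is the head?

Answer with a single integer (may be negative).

Answer: 1

Derivation:
Step 1: in state A at pos 0, read 0 -> (A,0)->write 1,move L,goto B. Now: state=B, head=-1, tape[-2..1]=0010 (head:  ^)
Step 2: in state B at pos -1, read 0 -> (B,0)->write 0,move R,goto A. Now: state=A, head=0, tape[-2..1]=0010 (head:   ^)
Step 3: in state A at pos 0, read 1 -> (A,1)->write 1,move R,goto H. Now: state=H, head=1, tape[-2..2]=00100 (head:    ^)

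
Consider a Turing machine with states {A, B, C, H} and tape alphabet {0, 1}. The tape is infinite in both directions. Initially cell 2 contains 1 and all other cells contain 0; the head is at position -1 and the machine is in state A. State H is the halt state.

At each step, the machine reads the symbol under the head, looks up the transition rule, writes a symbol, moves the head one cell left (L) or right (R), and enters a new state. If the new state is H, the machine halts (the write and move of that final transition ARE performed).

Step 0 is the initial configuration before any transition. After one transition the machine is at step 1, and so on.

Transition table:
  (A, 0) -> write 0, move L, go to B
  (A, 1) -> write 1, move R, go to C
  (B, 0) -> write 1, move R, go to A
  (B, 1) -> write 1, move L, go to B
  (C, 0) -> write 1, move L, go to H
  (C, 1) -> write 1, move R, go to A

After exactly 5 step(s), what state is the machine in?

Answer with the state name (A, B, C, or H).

Answer: A

Derivation:
Step 1: in state A at pos -1, read 0 -> (A,0)->write 0,move L,goto B. Now: state=B, head=-2, tape[-3..3]=0000010 (head:  ^)
Step 2: in state B at pos -2, read 0 -> (B,0)->write 1,move R,goto A. Now: state=A, head=-1, tape[-3..3]=0100010 (head:   ^)
Step 3: in state A at pos -1, read 0 -> (A,0)->write 0,move L,goto B. Now: state=B, head=-2, tape[-3..3]=0100010 (head:  ^)
Step 4: in state B at pos -2, read 1 -> (B,1)->write 1,move L,goto B. Now: state=B, head=-3, tape[-4..3]=00100010 (head:  ^)
Step 5: in state B at pos -3, read 0 -> (B,0)->write 1,move R,goto A. Now: state=A, head=-2, tape[-4..3]=01100010 (head:   ^)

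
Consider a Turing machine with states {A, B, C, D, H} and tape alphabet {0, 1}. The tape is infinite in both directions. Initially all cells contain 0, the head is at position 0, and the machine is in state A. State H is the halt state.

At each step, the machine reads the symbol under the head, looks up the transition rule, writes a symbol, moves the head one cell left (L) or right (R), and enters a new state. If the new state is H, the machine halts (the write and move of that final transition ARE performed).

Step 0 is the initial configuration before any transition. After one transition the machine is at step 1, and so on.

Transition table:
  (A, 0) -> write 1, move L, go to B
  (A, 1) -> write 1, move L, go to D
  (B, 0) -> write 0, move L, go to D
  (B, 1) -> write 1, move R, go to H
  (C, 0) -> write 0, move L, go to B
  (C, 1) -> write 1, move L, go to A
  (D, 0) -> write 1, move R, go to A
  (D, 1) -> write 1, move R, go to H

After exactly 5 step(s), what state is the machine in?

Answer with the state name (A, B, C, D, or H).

Answer: H

Derivation:
Step 1: in state A at pos 0, read 0 -> (A,0)->write 1,move L,goto B. Now: state=B, head=-1, tape[-2..1]=0010 (head:  ^)
Step 2: in state B at pos -1, read 0 -> (B,0)->write 0,move L,goto D. Now: state=D, head=-2, tape[-3..1]=00010 (head:  ^)
Step 3: in state D at pos -2, read 0 -> (D,0)->write 1,move R,goto A. Now: state=A, head=-1, tape[-3..1]=01010 (head:   ^)
Step 4: in state A at pos -1, read 0 -> (A,0)->write 1,move L,goto B. Now: state=B, head=-2, tape[-3..1]=01110 (head:  ^)
Step 5: in state B at pos -2, read 1 -> (B,1)->write 1,move R,goto H. Now: state=H, head=-1, tape[-3..1]=01110 (head:   ^)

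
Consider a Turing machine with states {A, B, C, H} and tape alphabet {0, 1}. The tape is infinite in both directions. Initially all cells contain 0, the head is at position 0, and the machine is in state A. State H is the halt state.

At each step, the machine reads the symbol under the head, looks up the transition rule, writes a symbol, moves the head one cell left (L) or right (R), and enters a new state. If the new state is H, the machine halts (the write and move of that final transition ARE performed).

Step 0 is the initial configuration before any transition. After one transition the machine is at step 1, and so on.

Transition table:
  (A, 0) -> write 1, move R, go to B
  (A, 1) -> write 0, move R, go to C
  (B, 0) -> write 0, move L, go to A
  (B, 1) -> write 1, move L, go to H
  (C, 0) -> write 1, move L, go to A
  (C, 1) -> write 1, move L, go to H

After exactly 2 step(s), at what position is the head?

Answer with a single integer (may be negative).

Answer: 0

Derivation:
Step 1: in state A at pos 0, read 0 -> (A,0)->write 1,move R,goto B. Now: state=B, head=1, tape[-1..2]=0100 (head:   ^)
Step 2: in state B at pos 1, read 0 -> (B,0)->write 0,move L,goto A. Now: state=A, head=0, tape[-1..2]=0100 (head:  ^)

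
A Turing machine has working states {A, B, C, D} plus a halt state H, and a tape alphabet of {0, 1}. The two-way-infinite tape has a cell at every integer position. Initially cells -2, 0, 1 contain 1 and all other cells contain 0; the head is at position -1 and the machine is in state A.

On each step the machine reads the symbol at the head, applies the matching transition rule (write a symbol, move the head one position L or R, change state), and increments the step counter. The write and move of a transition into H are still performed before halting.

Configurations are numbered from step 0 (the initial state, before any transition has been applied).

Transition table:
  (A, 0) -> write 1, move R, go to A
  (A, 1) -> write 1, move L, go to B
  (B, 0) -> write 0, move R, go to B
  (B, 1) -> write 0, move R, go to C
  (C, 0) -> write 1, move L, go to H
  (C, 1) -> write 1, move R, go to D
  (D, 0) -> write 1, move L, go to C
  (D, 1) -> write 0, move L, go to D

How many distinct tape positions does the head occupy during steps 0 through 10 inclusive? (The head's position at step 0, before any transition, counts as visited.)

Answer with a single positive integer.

Step 1: in state A at pos -1, read 0 -> (A,0)->write 1,move R,goto A. Now: state=A, head=0, tape[-3..2]=011110 (head:    ^)
Step 2: in state A at pos 0, read 1 -> (A,1)->write 1,move L,goto B. Now: state=B, head=-1, tape[-3..2]=011110 (head:   ^)
Step 3: in state B at pos -1, read 1 -> (B,1)->write 0,move R,goto C. Now: state=C, head=0, tape[-3..2]=010110 (head:    ^)
Step 4: in state C at pos 0, read 1 -> (C,1)->write 1,move R,goto D. Now: state=D, head=1, tape[-3..2]=010110 (head:     ^)
Step 5: in state D at pos 1, read 1 -> (D,1)->write 0,move L,goto D. Now: state=D, head=0, tape[-3..2]=010100 (head:    ^)
Step 6: in state D at pos 0, read 1 -> (D,1)->write 0,move L,goto D. Now: state=D, head=-1, tape[-3..2]=010000 (head:   ^)
Step 7: in state D at pos -1, read 0 -> (D,0)->write 1,move L,goto C. Now: state=C, head=-2, tape[-3..2]=011000 (head:  ^)
Step 8: in state C at pos -2, read 1 -> (C,1)->write 1,move R,goto D. Now: state=D, head=-1, tape[-3..2]=011000 (head:   ^)
Step 9: in state D at pos -1, read 1 -> (D,1)->write 0,move L,goto D. Now: state=D, head=-2, tape[-3..2]=010000 (head:  ^)
Step 10: in state D at pos -2, read 1 -> (D,1)->write 0,move L,goto D. Now: state=D, head=-3, tape[-4..2]=0000000 (head:  ^)
Head positions at steps 0..10: starting at -1, distinct positions visited = {-3, -2, -1, 0, 1} -> 5 position(s)

Answer: 5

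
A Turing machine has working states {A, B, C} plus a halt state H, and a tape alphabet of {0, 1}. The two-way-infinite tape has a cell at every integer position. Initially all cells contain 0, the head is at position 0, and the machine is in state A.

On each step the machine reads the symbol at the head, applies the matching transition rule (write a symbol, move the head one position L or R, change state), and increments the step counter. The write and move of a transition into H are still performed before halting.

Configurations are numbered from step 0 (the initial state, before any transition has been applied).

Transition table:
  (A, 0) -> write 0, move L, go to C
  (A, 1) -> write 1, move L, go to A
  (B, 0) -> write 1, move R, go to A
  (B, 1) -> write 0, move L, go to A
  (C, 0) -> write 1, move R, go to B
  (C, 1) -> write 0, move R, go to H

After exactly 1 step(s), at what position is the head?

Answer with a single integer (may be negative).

Answer: -1

Derivation:
Step 1: in state A at pos 0, read 0 -> (A,0)->write 0,move L,goto C. Now: state=C, head=-1, tape[-2..1]=0000 (head:  ^)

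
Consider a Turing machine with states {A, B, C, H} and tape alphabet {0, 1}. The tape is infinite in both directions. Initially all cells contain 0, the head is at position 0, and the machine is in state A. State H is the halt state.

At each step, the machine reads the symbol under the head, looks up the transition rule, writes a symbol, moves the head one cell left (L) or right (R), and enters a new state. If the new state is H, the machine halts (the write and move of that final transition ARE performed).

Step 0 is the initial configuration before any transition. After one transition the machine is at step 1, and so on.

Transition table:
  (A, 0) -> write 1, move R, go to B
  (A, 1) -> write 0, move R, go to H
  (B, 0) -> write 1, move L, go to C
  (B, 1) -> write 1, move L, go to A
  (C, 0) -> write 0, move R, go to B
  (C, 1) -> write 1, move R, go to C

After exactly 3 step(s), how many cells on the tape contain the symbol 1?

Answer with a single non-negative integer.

Answer: 2

Derivation:
Step 1: in state A at pos 0, read 0 -> (A,0)->write 1,move R,goto B. Now: state=B, head=1, tape[-1..2]=0100 (head:   ^)
Step 2: in state B at pos 1, read 0 -> (B,0)->write 1,move L,goto C. Now: state=C, head=0, tape[-1..2]=0110 (head:  ^)
Step 3: in state C at pos 0, read 1 -> (C,1)->write 1,move R,goto C. Now: state=C, head=1, tape[-1..2]=0110 (head:   ^)
Cells containing 1 after step 3: {0, 1} -> 2 cell(s)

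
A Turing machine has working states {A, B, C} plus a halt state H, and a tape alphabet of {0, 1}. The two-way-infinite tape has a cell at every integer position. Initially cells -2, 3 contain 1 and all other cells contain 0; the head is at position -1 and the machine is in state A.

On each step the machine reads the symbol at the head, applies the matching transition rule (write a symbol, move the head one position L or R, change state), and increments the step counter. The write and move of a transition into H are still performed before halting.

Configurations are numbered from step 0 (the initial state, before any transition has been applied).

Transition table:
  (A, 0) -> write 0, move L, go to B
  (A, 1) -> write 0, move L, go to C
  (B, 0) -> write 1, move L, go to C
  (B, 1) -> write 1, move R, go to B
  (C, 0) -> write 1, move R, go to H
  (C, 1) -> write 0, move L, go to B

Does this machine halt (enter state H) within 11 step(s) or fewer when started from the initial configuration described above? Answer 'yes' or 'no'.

Answer: yes

Derivation:
Step 1: in state A at pos -1, read 0 -> (A,0)->write 0,move L,goto B. Now: state=B, head=-2, tape[-3..4]=01000010 (head:  ^)
Step 2: in state B at pos -2, read 1 -> (B,1)->write 1,move R,goto B. Now: state=B, head=-1, tape[-3..4]=01000010 (head:   ^)
Step 3: in state B at pos -1, read 0 -> (B,0)->write 1,move L,goto C. Now: state=C, head=-2, tape[-3..4]=01100010 (head:  ^)
Step 4: in state C at pos -2, read 1 -> (C,1)->write 0,move L,goto B. Now: state=B, head=-3, tape[-4..4]=000100010 (head:  ^)
Step 5: in state B at pos -3, read 0 -> (B,0)->write 1,move L,goto C. Now: state=C, head=-4, tape[-5..4]=0010100010 (head:  ^)
Step 6: in state C at pos -4, read 0 -> (C,0)->write 1,move R,goto H. Now: state=H, head=-3, tape[-5..4]=0110100010 (head:   ^)
State H reached at step 6; 6 <= 11 -> yes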